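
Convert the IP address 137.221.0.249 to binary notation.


137 = 10001001
221 = 11011101
0 = 00000000
249 = 11111001
Binary: 10001001.11011101.00000000.11111001


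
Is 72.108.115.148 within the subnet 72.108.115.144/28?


Subnet network: 72.108.115.144
Test IP AND mask: 72.108.115.144
Yes, 72.108.115.148 is in 72.108.115.144/28


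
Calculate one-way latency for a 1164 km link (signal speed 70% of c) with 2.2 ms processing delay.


Speed = 0.7 * 3e5 km/s = 210000 km/s
Propagation delay = 1164 / 210000 = 0.0055 s = 5.5429 ms
Processing delay = 2.2 ms
Total one-way latency = 7.7429 ms


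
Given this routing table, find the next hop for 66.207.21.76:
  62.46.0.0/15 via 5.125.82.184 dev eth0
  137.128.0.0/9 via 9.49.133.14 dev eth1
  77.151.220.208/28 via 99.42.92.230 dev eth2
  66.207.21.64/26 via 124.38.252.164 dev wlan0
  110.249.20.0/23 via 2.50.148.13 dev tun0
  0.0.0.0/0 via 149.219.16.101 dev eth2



Longest prefix match for 66.207.21.76:
  /15 62.46.0.0: no
  /9 137.128.0.0: no
  /28 77.151.220.208: no
  /26 66.207.21.64: MATCH
  /23 110.249.20.0: no
  /0 0.0.0.0: MATCH
Selected: next-hop 124.38.252.164 via wlan0 (matched /26)


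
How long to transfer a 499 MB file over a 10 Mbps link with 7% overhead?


Effective throughput = 10 * (1 - 7/100) = 9.3 Mbps
File size in Mb = 499 * 8 = 3992 Mb
Time = 3992 / 9.3
Time = 429.2473 seconds


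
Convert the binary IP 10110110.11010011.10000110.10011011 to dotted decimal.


10110110 = 182
11010011 = 211
10000110 = 134
10011011 = 155
IP: 182.211.134.155


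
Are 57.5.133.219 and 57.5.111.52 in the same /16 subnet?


Mask: 255.255.0.0
57.5.133.219 AND mask = 57.5.0.0
57.5.111.52 AND mask = 57.5.0.0
Yes, same subnet (57.5.0.0)


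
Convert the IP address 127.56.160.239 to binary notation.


127 = 01111111
56 = 00111000
160 = 10100000
239 = 11101111
Binary: 01111111.00111000.10100000.11101111


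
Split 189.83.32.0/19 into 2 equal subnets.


New prefix = 19 + 1 = 20
Each subnet has 4096 addresses
  189.83.32.0/20
  189.83.48.0/20
Subnets: 189.83.32.0/20, 189.83.48.0/20


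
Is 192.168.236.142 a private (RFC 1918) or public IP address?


RFC 1918 private ranges:
  10.0.0.0/8 (10.0.0.0 - 10.255.255.255)
  172.16.0.0/12 (172.16.0.0 - 172.31.255.255)
  192.168.0.0/16 (192.168.0.0 - 192.168.255.255)
Private (in 192.168.0.0/16)


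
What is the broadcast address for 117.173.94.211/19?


Network: 117.173.64.0/19
Host bits = 13
Set all host bits to 1:
Broadcast: 117.173.95.255


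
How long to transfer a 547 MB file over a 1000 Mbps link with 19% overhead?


Effective throughput = 1000 * (1 - 19/100) = 810 Mbps
File size in Mb = 547 * 8 = 4376 Mb
Time = 4376 / 810
Time = 5.4025 seconds


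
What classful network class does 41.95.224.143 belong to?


First octet: 41
Binary: 00101001
0xxxxxxx -> Class A (1-126)
Class A, default mask 255.0.0.0 (/8)


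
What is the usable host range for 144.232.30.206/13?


Network: 144.232.0.0
Broadcast: 144.239.255.255
First usable = network + 1
Last usable = broadcast - 1
Range: 144.232.0.1 to 144.239.255.254


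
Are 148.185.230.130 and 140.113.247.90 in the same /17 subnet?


Mask: 255.255.128.0
148.185.230.130 AND mask = 148.185.128.0
140.113.247.90 AND mask = 140.113.128.0
No, different subnets (148.185.128.0 vs 140.113.128.0)


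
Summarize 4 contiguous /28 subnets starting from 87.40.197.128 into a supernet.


Original prefix: /28
Number of subnets: 4 = 2^2
New prefix = 28 - 2 = 26
Supernet: 87.40.197.128/26


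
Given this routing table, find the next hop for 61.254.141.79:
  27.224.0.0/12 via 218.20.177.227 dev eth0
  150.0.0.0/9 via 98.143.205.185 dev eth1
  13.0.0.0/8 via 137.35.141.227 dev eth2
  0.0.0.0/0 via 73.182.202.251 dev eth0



Longest prefix match for 61.254.141.79:
  /12 27.224.0.0: no
  /9 150.0.0.0: no
  /8 13.0.0.0: no
  /0 0.0.0.0: MATCH
Selected: next-hop 73.182.202.251 via eth0 (matched /0)


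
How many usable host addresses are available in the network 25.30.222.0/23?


Host bits = 32 - 23 = 9
Total addresses = 2^9 = 512
Usable = total - 2 (network and broadcast)
Usable hosts: 510


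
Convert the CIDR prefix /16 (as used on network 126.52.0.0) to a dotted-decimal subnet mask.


/16 means 16 network bits, 16 host bits
Binary: 11111111111111110000000000000000
Mask: 255.255.0.0


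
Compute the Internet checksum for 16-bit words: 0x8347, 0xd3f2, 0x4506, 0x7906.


Sum all words (with carry folding):
+ 0x8347 = 0x8347
+ 0xd3f2 = 0x573a
+ 0x4506 = 0x9c40
+ 0x7906 = 0x1547
One's complement: ~0x1547
Checksum = 0xeab8


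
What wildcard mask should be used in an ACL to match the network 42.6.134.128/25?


Subnet mask: 255.255.255.128
Wildcard = 255.255.255.255 - subnet mask
255 - 255 = 0
255 - 255 = 0
255 - 255 = 0
255 - 128 = 127
Wildcard: 0.0.0.127


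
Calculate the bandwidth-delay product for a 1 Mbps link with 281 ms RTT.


BDP = bandwidth * RTT
= 1 Mbps * 281 ms
= 1 * 1e6 * 281 / 1000 bits
= 281000 bits
= 35125 bytes
= 34.3018 KB
BDP = 281000 bits (35125 bytes)


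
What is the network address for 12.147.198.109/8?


IP:   00001100.10010011.11000110.01101101
Mask: 11111111.00000000.00000000.00000000
AND operation:
Net:  00001100.00000000.00000000.00000000
Network: 12.0.0.0/8


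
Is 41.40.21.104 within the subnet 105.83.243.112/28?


Subnet network: 105.83.243.112
Test IP AND mask: 41.40.21.96
No, 41.40.21.104 is not in 105.83.243.112/28


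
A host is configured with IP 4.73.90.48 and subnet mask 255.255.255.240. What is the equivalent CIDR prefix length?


Binary: 11111111.11111111.11111111.11110000
Count leading 1s
Prefix: /28


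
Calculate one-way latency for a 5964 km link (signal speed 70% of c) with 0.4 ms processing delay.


Speed = 0.7 * 3e5 km/s = 210000 km/s
Propagation delay = 5964 / 210000 = 0.0284 s = 28.4 ms
Processing delay = 0.4 ms
Total one-way latency = 28.8 ms


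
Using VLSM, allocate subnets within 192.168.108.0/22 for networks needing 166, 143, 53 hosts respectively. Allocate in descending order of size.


166 hosts -> /24 (254 usable): 192.168.108.0/24
143 hosts -> /24 (254 usable): 192.168.109.0/24
53 hosts -> /26 (62 usable): 192.168.110.0/26
Allocation: 192.168.108.0/24 (166 hosts, 254 usable); 192.168.109.0/24 (143 hosts, 254 usable); 192.168.110.0/26 (53 hosts, 62 usable)


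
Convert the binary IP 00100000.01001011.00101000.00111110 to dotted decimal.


00100000 = 32
01001011 = 75
00101000 = 40
00111110 = 62
IP: 32.75.40.62


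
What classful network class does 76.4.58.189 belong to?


First octet: 76
Binary: 01001100
0xxxxxxx -> Class A (1-126)
Class A, default mask 255.0.0.0 (/8)


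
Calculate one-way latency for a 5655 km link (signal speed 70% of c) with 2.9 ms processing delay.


Speed = 0.7 * 3e5 km/s = 210000 km/s
Propagation delay = 5655 / 210000 = 0.0269 s = 26.9286 ms
Processing delay = 2.9 ms
Total one-way latency = 29.8286 ms


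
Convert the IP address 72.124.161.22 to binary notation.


72 = 01001000
124 = 01111100
161 = 10100001
22 = 00010110
Binary: 01001000.01111100.10100001.00010110


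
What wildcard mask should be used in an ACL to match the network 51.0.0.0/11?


Subnet mask: 255.224.0.0
Wildcard = 255.255.255.255 - subnet mask
255 - 255 = 0
255 - 224 = 31
255 - 0 = 255
255 - 0 = 255
Wildcard: 0.31.255.255


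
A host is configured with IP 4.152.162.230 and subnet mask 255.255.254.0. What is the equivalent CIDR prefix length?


Binary: 11111111.11111111.11111110.00000000
Count leading 1s
Prefix: /23


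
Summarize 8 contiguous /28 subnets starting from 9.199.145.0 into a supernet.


Original prefix: /28
Number of subnets: 8 = 2^3
New prefix = 28 - 3 = 25
Supernet: 9.199.145.0/25


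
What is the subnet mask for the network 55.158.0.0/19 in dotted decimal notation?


/19 means 19 network bits, 13 host bits
Binary: 11111111111111111110000000000000
Mask: 255.255.224.0


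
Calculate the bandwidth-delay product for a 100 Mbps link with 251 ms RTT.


BDP = bandwidth * RTT
= 100 Mbps * 251 ms
= 100 * 1e6 * 251 / 1000 bits
= 25100000 bits
= 3137500 bytes
= 3063.9648 KB
BDP = 25100000 bits (3137500 bytes)


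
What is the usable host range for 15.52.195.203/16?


Network: 15.52.0.0
Broadcast: 15.52.255.255
First usable = network + 1
Last usable = broadcast - 1
Range: 15.52.0.1 to 15.52.255.254


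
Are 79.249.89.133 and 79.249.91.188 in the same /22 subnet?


Mask: 255.255.252.0
79.249.89.133 AND mask = 79.249.88.0
79.249.91.188 AND mask = 79.249.88.0
Yes, same subnet (79.249.88.0)


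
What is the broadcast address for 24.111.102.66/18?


Network: 24.111.64.0/18
Host bits = 14
Set all host bits to 1:
Broadcast: 24.111.127.255


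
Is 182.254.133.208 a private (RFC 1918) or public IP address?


RFC 1918 private ranges:
  10.0.0.0/8 (10.0.0.0 - 10.255.255.255)
  172.16.0.0/12 (172.16.0.0 - 172.31.255.255)
  192.168.0.0/16 (192.168.0.0 - 192.168.255.255)
Public (not in any RFC 1918 range)


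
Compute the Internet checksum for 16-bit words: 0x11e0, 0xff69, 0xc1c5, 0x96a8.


Sum all words (with carry folding):
+ 0x11e0 = 0x11e0
+ 0xff69 = 0x114a
+ 0xc1c5 = 0xd30f
+ 0x96a8 = 0x69b8
One's complement: ~0x69b8
Checksum = 0x9647


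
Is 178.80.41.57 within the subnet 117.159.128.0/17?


Subnet network: 117.159.128.0
Test IP AND mask: 178.80.0.0
No, 178.80.41.57 is not in 117.159.128.0/17


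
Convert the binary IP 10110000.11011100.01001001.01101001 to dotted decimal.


10110000 = 176
11011100 = 220
01001001 = 73
01101001 = 105
IP: 176.220.73.105


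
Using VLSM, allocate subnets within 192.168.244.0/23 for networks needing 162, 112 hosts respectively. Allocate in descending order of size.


162 hosts -> /24 (254 usable): 192.168.244.0/24
112 hosts -> /25 (126 usable): 192.168.245.0/25
Allocation: 192.168.244.0/24 (162 hosts, 254 usable); 192.168.245.0/25 (112 hosts, 126 usable)


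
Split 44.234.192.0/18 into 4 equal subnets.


New prefix = 18 + 2 = 20
Each subnet has 4096 addresses
  44.234.192.0/20
  44.234.208.0/20
  44.234.224.0/20
  44.234.240.0/20
Subnets: 44.234.192.0/20, 44.234.208.0/20, 44.234.224.0/20, 44.234.240.0/20


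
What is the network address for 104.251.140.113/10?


IP:   01101000.11111011.10001100.01110001
Mask: 11111111.11000000.00000000.00000000
AND operation:
Net:  01101000.11000000.00000000.00000000
Network: 104.192.0.0/10


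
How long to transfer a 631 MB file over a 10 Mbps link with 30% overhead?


Effective throughput = 10 * (1 - 30/100) = 7 Mbps
File size in Mb = 631 * 8 = 5048 Mb
Time = 5048 / 7
Time = 721.1429 seconds


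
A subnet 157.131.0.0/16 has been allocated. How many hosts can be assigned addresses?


Host bits = 32 - 16 = 16
Total addresses = 2^16 = 65536
Usable = total - 2 (network and broadcast)
Usable hosts: 65534


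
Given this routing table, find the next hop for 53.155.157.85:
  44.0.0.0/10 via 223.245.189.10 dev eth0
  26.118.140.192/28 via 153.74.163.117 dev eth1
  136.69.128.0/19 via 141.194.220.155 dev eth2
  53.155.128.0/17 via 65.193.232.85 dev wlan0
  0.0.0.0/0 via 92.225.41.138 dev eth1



Longest prefix match for 53.155.157.85:
  /10 44.0.0.0: no
  /28 26.118.140.192: no
  /19 136.69.128.0: no
  /17 53.155.128.0: MATCH
  /0 0.0.0.0: MATCH
Selected: next-hop 65.193.232.85 via wlan0 (matched /17)


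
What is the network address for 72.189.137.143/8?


IP:   01001000.10111101.10001001.10001111
Mask: 11111111.00000000.00000000.00000000
AND operation:
Net:  01001000.00000000.00000000.00000000
Network: 72.0.0.0/8


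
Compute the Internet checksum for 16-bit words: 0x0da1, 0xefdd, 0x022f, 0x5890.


Sum all words (with carry folding):
+ 0x0da1 = 0x0da1
+ 0xefdd = 0xfd7e
+ 0x022f = 0xffad
+ 0x5890 = 0x583e
One's complement: ~0x583e
Checksum = 0xa7c1


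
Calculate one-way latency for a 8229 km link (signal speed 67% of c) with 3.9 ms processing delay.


Speed = 0.67 * 3e5 km/s = 201000 km/s
Propagation delay = 8229 / 201000 = 0.0409 s = 40.9403 ms
Processing delay = 3.9 ms
Total one-way latency = 44.8403 ms


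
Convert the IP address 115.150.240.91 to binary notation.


115 = 01110011
150 = 10010110
240 = 11110000
91 = 01011011
Binary: 01110011.10010110.11110000.01011011


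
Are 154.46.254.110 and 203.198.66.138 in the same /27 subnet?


Mask: 255.255.255.224
154.46.254.110 AND mask = 154.46.254.96
203.198.66.138 AND mask = 203.198.66.128
No, different subnets (154.46.254.96 vs 203.198.66.128)


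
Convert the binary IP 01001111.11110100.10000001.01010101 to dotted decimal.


01001111 = 79
11110100 = 244
10000001 = 129
01010101 = 85
IP: 79.244.129.85


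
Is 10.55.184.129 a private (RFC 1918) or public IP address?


RFC 1918 private ranges:
  10.0.0.0/8 (10.0.0.0 - 10.255.255.255)
  172.16.0.0/12 (172.16.0.0 - 172.31.255.255)
  192.168.0.0/16 (192.168.0.0 - 192.168.255.255)
Private (in 10.0.0.0/8)


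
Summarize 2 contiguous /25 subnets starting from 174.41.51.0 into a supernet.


Original prefix: /25
Number of subnets: 2 = 2^1
New prefix = 25 - 1 = 24
Supernet: 174.41.51.0/24


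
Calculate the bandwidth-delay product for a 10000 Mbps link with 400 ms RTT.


BDP = bandwidth * RTT
= 10000 Mbps * 400 ms
= 10000 * 1e6 * 400 / 1000 bits
= 4000000000 bits
= 500000000 bytes
= 488281.25 KB
BDP = 4000000000 bits (500000000 bytes)


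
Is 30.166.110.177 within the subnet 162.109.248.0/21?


Subnet network: 162.109.248.0
Test IP AND mask: 30.166.104.0
No, 30.166.110.177 is not in 162.109.248.0/21


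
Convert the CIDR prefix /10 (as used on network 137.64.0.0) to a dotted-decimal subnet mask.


/10 means 10 network bits, 22 host bits
Binary: 11111111110000000000000000000000
Mask: 255.192.0.0


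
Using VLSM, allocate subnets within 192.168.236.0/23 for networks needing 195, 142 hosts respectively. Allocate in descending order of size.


195 hosts -> /24 (254 usable): 192.168.236.0/24
142 hosts -> /24 (254 usable): 192.168.237.0/24
Allocation: 192.168.236.0/24 (195 hosts, 254 usable); 192.168.237.0/24 (142 hosts, 254 usable)


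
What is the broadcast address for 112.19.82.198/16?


Network: 112.19.0.0/16
Host bits = 16
Set all host bits to 1:
Broadcast: 112.19.255.255


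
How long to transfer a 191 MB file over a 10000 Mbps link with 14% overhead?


Effective throughput = 10000 * (1 - 14/100) = 8600 Mbps
File size in Mb = 191 * 8 = 1528 Mb
Time = 1528 / 8600
Time = 0.1777 seconds


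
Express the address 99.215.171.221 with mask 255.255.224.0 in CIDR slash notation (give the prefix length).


Binary: 11111111.11111111.11100000.00000000
Count leading 1s
Prefix: /19


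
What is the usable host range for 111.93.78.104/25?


Network: 111.93.78.0
Broadcast: 111.93.78.127
First usable = network + 1
Last usable = broadcast - 1
Range: 111.93.78.1 to 111.93.78.126


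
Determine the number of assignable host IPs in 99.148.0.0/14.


Host bits = 32 - 14 = 18
Total addresses = 2^18 = 262144
Usable = total - 2 (network and broadcast)
Usable hosts: 262142


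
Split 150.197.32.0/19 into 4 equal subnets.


New prefix = 19 + 2 = 21
Each subnet has 2048 addresses
  150.197.32.0/21
  150.197.40.0/21
  150.197.48.0/21
  150.197.56.0/21
Subnets: 150.197.32.0/21, 150.197.40.0/21, 150.197.48.0/21, 150.197.56.0/21


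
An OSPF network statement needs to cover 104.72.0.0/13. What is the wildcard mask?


Subnet mask: 255.248.0.0
Wildcard = 255.255.255.255 - subnet mask
255 - 255 = 0
255 - 248 = 7
255 - 0 = 255
255 - 0 = 255
Wildcard: 0.7.255.255


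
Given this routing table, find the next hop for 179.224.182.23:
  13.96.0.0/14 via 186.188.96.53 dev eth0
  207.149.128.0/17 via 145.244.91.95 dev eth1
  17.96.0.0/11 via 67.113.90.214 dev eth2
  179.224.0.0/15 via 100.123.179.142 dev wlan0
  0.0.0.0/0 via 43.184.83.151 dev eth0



Longest prefix match for 179.224.182.23:
  /14 13.96.0.0: no
  /17 207.149.128.0: no
  /11 17.96.0.0: no
  /15 179.224.0.0: MATCH
  /0 0.0.0.0: MATCH
Selected: next-hop 100.123.179.142 via wlan0 (matched /15)


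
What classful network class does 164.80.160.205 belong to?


First octet: 164
Binary: 10100100
10xxxxxx -> Class B (128-191)
Class B, default mask 255.255.0.0 (/16)


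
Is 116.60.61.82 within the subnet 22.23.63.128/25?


Subnet network: 22.23.63.128
Test IP AND mask: 116.60.61.0
No, 116.60.61.82 is not in 22.23.63.128/25


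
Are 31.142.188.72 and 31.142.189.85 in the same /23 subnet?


Mask: 255.255.254.0
31.142.188.72 AND mask = 31.142.188.0
31.142.189.85 AND mask = 31.142.188.0
Yes, same subnet (31.142.188.0)


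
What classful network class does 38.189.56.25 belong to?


First octet: 38
Binary: 00100110
0xxxxxxx -> Class A (1-126)
Class A, default mask 255.0.0.0 (/8)


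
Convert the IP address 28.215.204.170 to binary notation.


28 = 00011100
215 = 11010111
204 = 11001100
170 = 10101010
Binary: 00011100.11010111.11001100.10101010


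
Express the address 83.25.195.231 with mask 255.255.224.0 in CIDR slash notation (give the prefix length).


Binary: 11111111.11111111.11100000.00000000
Count leading 1s
Prefix: /19


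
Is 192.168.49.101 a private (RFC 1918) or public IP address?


RFC 1918 private ranges:
  10.0.0.0/8 (10.0.0.0 - 10.255.255.255)
  172.16.0.0/12 (172.16.0.0 - 172.31.255.255)
  192.168.0.0/16 (192.168.0.0 - 192.168.255.255)
Private (in 192.168.0.0/16)


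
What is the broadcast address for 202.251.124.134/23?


Network: 202.251.124.0/23
Host bits = 9
Set all host bits to 1:
Broadcast: 202.251.125.255


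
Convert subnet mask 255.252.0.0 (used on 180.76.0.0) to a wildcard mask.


Subnet mask: 255.252.0.0
Wildcard = 255.255.255.255 - subnet mask
255 - 255 = 0
255 - 252 = 3
255 - 0 = 255
255 - 0 = 255
Wildcard: 0.3.255.255


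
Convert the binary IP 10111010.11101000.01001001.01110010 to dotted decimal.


10111010 = 186
11101000 = 232
01001001 = 73
01110010 = 114
IP: 186.232.73.114


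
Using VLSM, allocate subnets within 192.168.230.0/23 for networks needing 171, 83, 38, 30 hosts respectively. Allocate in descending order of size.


171 hosts -> /24 (254 usable): 192.168.230.0/24
83 hosts -> /25 (126 usable): 192.168.231.0/25
38 hosts -> /26 (62 usable): 192.168.231.128/26
30 hosts -> /27 (30 usable): 192.168.231.192/27
Allocation: 192.168.230.0/24 (171 hosts, 254 usable); 192.168.231.0/25 (83 hosts, 126 usable); 192.168.231.128/26 (38 hosts, 62 usable); 192.168.231.192/27 (30 hosts, 30 usable)


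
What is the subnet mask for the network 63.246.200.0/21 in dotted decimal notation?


/21 means 21 network bits, 11 host bits
Binary: 11111111111111111111100000000000
Mask: 255.255.248.0


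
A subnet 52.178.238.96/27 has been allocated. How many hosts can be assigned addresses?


Host bits = 32 - 27 = 5
Total addresses = 2^5 = 32
Usable = total - 2 (network and broadcast)
Usable hosts: 30


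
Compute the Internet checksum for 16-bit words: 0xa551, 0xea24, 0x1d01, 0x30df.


Sum all words (with carry folding):
+ 0xa551 = 0xa551
+ 0xea24 = 0x8f76
+ 0x1d01 = 0xac77
+ 0x30df = 0xdd56
One's complement: ~0xdd56
Checksum = 0x22a9


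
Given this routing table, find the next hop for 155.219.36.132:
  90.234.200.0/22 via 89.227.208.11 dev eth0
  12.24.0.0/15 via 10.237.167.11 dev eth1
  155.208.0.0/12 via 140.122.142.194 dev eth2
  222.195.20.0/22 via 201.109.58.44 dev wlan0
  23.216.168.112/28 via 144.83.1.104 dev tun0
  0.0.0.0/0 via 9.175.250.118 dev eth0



Longest prefix match for 155.219.36.132:
  /22 90.234.200.0: no
  /15 12.24.0.0: no
  /12 155.208.0.0: MATCH
  /22 222.195.20.0: no
  /28 23.216.168.112: no
  /0 0.0.0.0: MATCH
Selected: next-hop 140.122.142.194 via eth2 (matched /12)


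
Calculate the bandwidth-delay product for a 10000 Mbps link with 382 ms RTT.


BDP = bandwidth * RTT
= 10000 Mbps * 382 ms
= 10000 * 1e6 * 382 / 1000 bits
= 3820000000 bits
= 477500000 bytes
= 466308.5938 KB
BDP = 3820000000 bits (477500000 bytes)


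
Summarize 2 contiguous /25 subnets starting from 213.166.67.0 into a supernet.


Original prefix: /25
Number of subnets: 2 = 2^1
New prefix = 25 - 1 = 24
Supernet: 213.166.67.0/24


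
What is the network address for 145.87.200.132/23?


IP:   10010001.01010111.11001000.10000100
Mask: 11111111.11111111.11111110.00000000
AND operation:
Net:  10010001.01010111.11001000.00000000
Network: 145.87.200.0/23


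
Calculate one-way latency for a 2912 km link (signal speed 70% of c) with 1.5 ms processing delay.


Speed = 0.7 * 3e5 km/s = 210000 km/s
Propagation delay = 2912 / 210000 = 0.0139 s = 13.8667 ms
Processing delay = 1.5 ms
Total one-way latency = 15.3667 ms


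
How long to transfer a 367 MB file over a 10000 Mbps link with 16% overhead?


Effective throughput = 10000 * (1 - 16/100) = 8400 Mbps
File size in Mb = 367 * 8 = 2936 Mb
Time = 2936 / 8400
Time = 0.3495 seconds


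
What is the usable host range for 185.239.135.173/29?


Network: 185.239.135.168
Broadcast: 185.239.135.175
First usable = network + 1
Last usable = broadcast - 1
Range: 185.239.135.169 to 185.239.135.174


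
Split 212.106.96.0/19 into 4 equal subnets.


New prefix = 19 + 2 = 21
Each subnet has 2048 addresses
  212.106.96.0/21
  212.106.104.0/21
  212.106.112.0/21
  212.106.120.0/21
Subnets: 212.106.96.0/21, 212.106.104.0/21, 212.106.112.0/21, 212.106.120.0/21


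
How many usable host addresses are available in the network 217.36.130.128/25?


Host bits = 32 - 25 = 7
Total addresses = 2^7 = 128
Usable = total - 2 (network and broadcast)
Usable hosts: 126


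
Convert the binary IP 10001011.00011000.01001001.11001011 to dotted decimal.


10001011 = 139
00011000 = 24
01001001 = 73
11001011 = 203
IP: 139.24.73.203


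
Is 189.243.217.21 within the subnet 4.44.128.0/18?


Subnet network: 4.44.128.0
Test IP AND mask: 189.243.192.0
No, 189.243.217.21 is not in 4.44.128.0/18


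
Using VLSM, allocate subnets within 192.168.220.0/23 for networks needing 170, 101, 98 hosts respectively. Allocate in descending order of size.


170 hosts -> /24 (254 usable): 192.168.220.0/24
101 hosts -> /25 (126 usable): 192.168.221.0/25
98 hosts -> /25 (126 usable): 192.168.221.128/25
Allocation: 192.168.220.0/24 (170 hosts, 254 usable); 192.168.221.0/25 (101 hosts, 126 usable); 192.168.221.128/25 (98 hosts, 126 usable)


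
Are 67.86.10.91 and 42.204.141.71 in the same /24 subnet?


Mask: 255.255.255.0
67.86.10.91 AND mask = 67.86.10.0
42.204.141.71 AND mask = 42.204.141.0
No, different subnets (67.86.10.0 vs 42.204.141.0)


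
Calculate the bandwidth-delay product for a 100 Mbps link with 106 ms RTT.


BDP = bandwidth * RTT
= 100 Mbps * 106 ms
= 100 * 1e6 * 106 / 1000 bits
= 10600000 bits
= 1325000 bytes
= 1293.9453 KB
BDP = 10600000 bits (1325000 bytes)


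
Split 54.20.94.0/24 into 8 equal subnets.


New prefix = 24 + 3 = 27
Each subnet has 32 addresses
  54.20.94.0/27
  54.20.94.32/27
  54.20.94.64/27
  54.20.94.96/27
  54.20.94.128/27
  54.20.94.160/27
  54.20.94.192/27
  54.20.94.224/27
Subnets: 54.20.94.0/27, 54.20.94.32/27, 54.20.94.64/27, 54.20.94.96/27, 54.20.94.128/27, 54.20.94.160/27, 54.20.94.192/27, 54.20.94.224/27


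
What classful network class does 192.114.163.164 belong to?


First octet: 192
Binary: 11000000
110xxxxx -> Class C (192-223)
Class C, default mask 255.255.255.0 (/24)


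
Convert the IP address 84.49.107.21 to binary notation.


84 = 01010100
49 = 00110001
107 = 01101011
21 = 00010101
Binary: 01010100.00110001.01101011.00010101


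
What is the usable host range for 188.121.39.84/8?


Network: 188.0.0.0
Broadcast: 188.255.255.255
First usable = network + 1
Last usable = broadcast - 1
Range: 188.0.0.1 to 188.255.255.254


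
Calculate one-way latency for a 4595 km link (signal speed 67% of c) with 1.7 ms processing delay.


Speed = 0.67 * 3e5 km/s = 201000 km/s
Propagation delay = 4595 / 201000 = 0.0229 s = 22.8607 ms
Processing delay = 1.7 ms
Total one-way latency = 24.5607 ms


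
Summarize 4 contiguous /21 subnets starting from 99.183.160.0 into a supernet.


Original prefix: /21
Number of subnets: 4 = 2^2
New prefix = 21 - 2 = 19
Supernet: 99.183.160.0/19


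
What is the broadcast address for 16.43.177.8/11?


Network: 16.32.0.0/11
Host bits = 21
Set all host bits to 1:
Broadcast: 16.63.255.255


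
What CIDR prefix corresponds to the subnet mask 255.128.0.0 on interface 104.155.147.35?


Binary: 11111111.10000000.00000000.00000000
Count leading 1s
Prefix: /9


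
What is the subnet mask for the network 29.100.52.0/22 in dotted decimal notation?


/22 means 22 network bits, 10 host bits
Binary: 11111111111111111111110000000000
Mask: 255.255.252.0


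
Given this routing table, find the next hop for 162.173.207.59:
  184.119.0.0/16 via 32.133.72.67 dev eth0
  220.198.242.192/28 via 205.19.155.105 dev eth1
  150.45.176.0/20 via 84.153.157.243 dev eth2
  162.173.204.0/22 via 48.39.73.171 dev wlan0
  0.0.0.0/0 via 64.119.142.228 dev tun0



Longest prefix match for 162.173.207.59:
  /16 184.119.0.0: no
  /28 220.198.242.192: no
  /20 150.45.176.0: no
  /22 162.173.204.0: MATCH
  /0 0.0.0.0: MATCH
Selected: next-hop 48.39.73.171 via wlan0 (matched /22)


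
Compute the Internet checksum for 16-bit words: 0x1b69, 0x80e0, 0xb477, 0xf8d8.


Sum all words (with carry folding):
+ 0x1b69 = 0x1b69
+ 0x80e0 = 0x9c49
+ 0xb477 = 0x50c1
+ 0xf8d8 = 0x499a
One's complement: ~0x499a
Checksum = 0xb665


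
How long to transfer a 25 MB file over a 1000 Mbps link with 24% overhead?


Effective throughput = 1000 * (1 - 24/100) = 760 Mbps
File size in Mb = 25 * 8 = 200 Mb
Time = 200 / 760
Time = 0.2632 seconds


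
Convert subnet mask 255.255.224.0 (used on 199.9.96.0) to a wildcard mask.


Subnet mask: 255.255.224.0
Wildcard = 255.255.255.255 - subnet mask
255 - 255 = 0
255 - 255 = 0
255 - 224 = 31
255 - 0 = 255
Wildcard: 0.0.31.255


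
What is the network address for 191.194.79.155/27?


IP:   10111111.11000010.01001111.10011011
Mask: 11111111.11111111.11111111.11100000
AND operation:
Net:  10111111.11000010.01001111.10000000
Network: 191.194.79.128/27


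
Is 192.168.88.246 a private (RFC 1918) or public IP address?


RFC 1918 private ranges:
  10.0.0.0/8 (10.0.0.0 - 10.255.255.255)
  172.16.0.0/12 (172.16.0.0 - 172.31.255.255)
  192.168.0.0/16 (192.168.0.0 - 192.168.255.255)
Private (in 192.168.0.0/16)


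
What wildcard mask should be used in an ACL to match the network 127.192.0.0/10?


Subnet mask: 255.192.0.0
Wildcard = 255.255.255.255 - subnet mask
255 - 255 = 0
255 - 192 = 63
255 - 0 = 255
255 - 0 = 255
Wildcard: 0.63.255.255


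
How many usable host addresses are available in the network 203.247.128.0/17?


Host bits = 32 - 17 = 15
Total addresses = 2^15 = 32768
Usable = total - 2 (network and broadcast)
Usable hosts: 32766


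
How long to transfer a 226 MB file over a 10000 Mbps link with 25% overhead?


Effective throughput = 10000 * (1 - 25/100) = 7500 Mbps
File size in Mb = 226 * 8 = 1808 Mb
Time = 1808 / 7500
Time = 0.2411 seconds


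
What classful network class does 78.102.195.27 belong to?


First octet: 78
Binary: 01001110
0xxxxxxx -> Class A (1-126)
Class A, default mask 255.0.0.0 (/8)


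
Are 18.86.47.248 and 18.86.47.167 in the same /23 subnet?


Mask: 255.255.254.0
18.86.47.248 AND mask = 18.86.46.0
18.86.47.167 AND mask = 18.86.46.0
Yes, same subnet (18.86.46.0)


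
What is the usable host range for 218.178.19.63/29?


Network: 218.178.19.56
Broadcast: 218.178.19.63
First usable = network + 1
Last usable = broadcast - 1
Range: 218.178.19.57 to 218.178.19.62


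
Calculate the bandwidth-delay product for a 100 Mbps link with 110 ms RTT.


BDP = bandwidth * RTT
= 100 Mbps * 110 ms
= 100 * 1e6 * 110 / 1000 bits
= 11000000 bits
= 1375000 bytes
= 1342.7734 KB
BDP = 11000000 bits (1375000 bytes)


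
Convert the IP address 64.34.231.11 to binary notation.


64 = 01000000
34 = 00100010
231 = 11100111
11 = 00001011
Binary: 01000000.00100010.11100111.00001011


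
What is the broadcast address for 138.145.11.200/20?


Network: 138.145.0.0/20
Host bits = 12
Set all host bits to 1:
Broadcast: 138.145.15.255


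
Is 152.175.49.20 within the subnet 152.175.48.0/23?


Subnet network: 152.175.48.0
Test IP AND mask: 152.175.48.0
Yes, 152.175.49.20 is in 152.175.48.0/23


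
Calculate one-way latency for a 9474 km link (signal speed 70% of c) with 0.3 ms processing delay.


Speed = 0.7 * 3e5 km/s = 210000 km/s
Propagation delay = 9474 / 210000 = 0.0451 s = 45.1143 ms
Processing delay = 0.3 ms
Total one-way latency = 45.4143 ms


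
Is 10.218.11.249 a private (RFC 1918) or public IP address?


RFC 1918 private ranges:
  10.0.0.0/8 (10.0.0.0 - 10.255.255.255)
  172.16.0.0/12 (172.16.0.0 - 172.31.255.255)
  192.168.0.0/16 (192.168.0.0 - 192.168.255.255)
Private (in 10.0.0.0/8)


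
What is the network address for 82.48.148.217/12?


IP:   01010010.00110000.10010100.11011001
Mask: 11111111.11110000.00000000.00000000
AND operation:
Net:  01010010.00110000.00000000.00000000
Network: 82.48.0.0/12


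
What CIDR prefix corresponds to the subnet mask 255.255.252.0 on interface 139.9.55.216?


Binary: 11111111.11111111.11111100.00000000
Count leading 1s
Prefix: /22


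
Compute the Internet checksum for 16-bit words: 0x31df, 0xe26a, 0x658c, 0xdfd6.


Sum all words (with carry folding):
+ 0x31df = 0x31df
+ 0xe26a = 0x144a
+ 0x658c = 0x79d6
+ 0xdfd6 = 0x59ad
One's complement: ~0x59ad
Checksum = 0xa652


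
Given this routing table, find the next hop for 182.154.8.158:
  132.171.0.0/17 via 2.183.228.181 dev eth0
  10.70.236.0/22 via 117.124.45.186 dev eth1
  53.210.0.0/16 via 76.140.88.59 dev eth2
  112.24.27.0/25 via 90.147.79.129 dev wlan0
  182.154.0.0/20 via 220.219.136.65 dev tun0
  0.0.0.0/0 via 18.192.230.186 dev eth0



Longest prefix match for 182.154.8.158:
  /17 132.171.0.0: no
  /22 10.70.236.0: no
  /16 53.210.0.0: no
  /25 112.24.27.0: no
  /20 182.154.0.0: MATCH
  /0 0.0.0.0: MATCH
Selected: next-hop 220.219.136.65 via tun0 (matched /20)


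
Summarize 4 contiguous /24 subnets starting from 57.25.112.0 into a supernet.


Original prefix: /24
Number of subnets: 4 = 2^2
New prefix = 24 - 2 = 22
Supernet: 57.25.112.0/22


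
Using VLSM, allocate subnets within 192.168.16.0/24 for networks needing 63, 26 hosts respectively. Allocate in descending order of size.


63 hosts -> /25 (126 usable): 192.168.16.0/25
26 hosts -> /27 (30 usable): 192.168.16.128/27
Allocation: 192.168.16.0/25 (63 hosts, 126 usable); 192.168.16.128/27 (26 hosts, 30 usable)


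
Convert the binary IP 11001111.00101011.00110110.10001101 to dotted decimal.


11001111 = 207
00101011 = 43
00110110 = 54
10001101 = 141
IP: 207.43.54.141


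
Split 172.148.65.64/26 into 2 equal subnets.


New prefix = 26 + 1 = 27
Each subnet has 32 addresses
  172.148.65.64/27
  172.148.65.96/27
Subnets: 172.148.65.64/27, 172.148.65.96/27


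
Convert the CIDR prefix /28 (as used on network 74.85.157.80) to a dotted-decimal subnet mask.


/28 means 28 network bits, 4 host bits
Binary: 11111111111111111111111111110000
Mask: 255.255.255.240


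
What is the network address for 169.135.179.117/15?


IP:   10101001.10000111.10110011.01110101
Mask: 11111111.11111110.00000000.00000000
AND operation:
Net:  10101001.10000110.00000000.00000000
Network: 169.134.0.0/15


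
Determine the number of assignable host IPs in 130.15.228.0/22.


Host bits = 32 - 22 = 10
Total addresses = 2^10 = 1024
Usable = total - 2 (network and broadcast)
Usable hosts: 1022


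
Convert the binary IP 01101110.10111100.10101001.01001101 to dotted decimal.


01101110 = 110
10111100 = 188
10101001 = 169
01001101 = 77
IP: 110.188.169.77


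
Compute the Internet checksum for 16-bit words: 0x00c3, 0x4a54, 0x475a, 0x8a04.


Sum all words (with carry folding):
+ 0x00c3 = 0x00c3
+ 0x4a54 = 0x4b17
+ 0x475a = 0x9271
+ 0x8a04 = 0x1c76
One's complement: ~0x1c76
Checksum = 0xe389


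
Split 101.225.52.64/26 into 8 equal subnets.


New prefix = 26 + 3 = 29
Each subnet has 8 addresses
  101.225.52.64/29
  101.225.52.72/29
  101.225.52.80/29
  101.225.52.88/29
  101.225.52.96/29
  101.225.52.104/29
  101.225.52.112/29
  101.225.52.120/29
Subnets: 101.225.52.64/29, 101.225.52.72/29, 101.225.52.80/29, 101.225.52.88/29, 101.225.52.96/29, 101.225.52.104/29, 101.225.52.112/29, 101.225.52.120/29


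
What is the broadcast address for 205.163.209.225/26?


Network: 205.163.209.192/26
Host bits = 6
Set all host bits to 1:
Broadcast: 205.163.209.255


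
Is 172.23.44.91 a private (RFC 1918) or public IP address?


RFC 1918 private ranges:
  10.0.0.0/8 (10.0.0.0 - 10.255.255.255)
  172.16.0.0/12 (172.16.0.0 - 172.31.255.255)
  192.168.0.0/16 (192.168.0.0 - 192.168.255.255)
Private (in 172.16.0.0/12)


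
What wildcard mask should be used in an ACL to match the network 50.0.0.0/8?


Subnet mask: 255.0.0.0
Wildcard = 255.255.255.255 - subnet mask
255 - 255 = 0
255 - 0 = 255
255 - 0 = 255
255 - 0 = 255
Wildcard: 0.255.255.255


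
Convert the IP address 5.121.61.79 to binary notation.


5 = 00000101
121 = 01111001
61 = 00111101
79 = 01001111
Binary: 00000101.01111001.00111101.01001111


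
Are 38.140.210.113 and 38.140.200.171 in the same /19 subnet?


Mask: 255.255.224.0
38.140.210.113 AND mask = 38.140.192.0
38.140.200.171 AND mask = 38.140.192.0
Yes, same subnet (38.140.192.0)


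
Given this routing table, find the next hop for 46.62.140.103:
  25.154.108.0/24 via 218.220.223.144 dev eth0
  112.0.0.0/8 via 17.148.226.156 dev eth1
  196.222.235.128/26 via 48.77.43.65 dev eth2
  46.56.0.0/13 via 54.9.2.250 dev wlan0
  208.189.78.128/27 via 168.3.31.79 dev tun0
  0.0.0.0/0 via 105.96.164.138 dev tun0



Longest prefix match for 46.62.140.103:
  /24 25.154.108.0: no
  /8 112.0.0.0: no
  /26 196.222.235.128: no
  /13 46.56.0.0: MATCH
  /27 208.189.78.128: no
  /0 0.0.0.0: MATCH
Selected: next-hop 54.9.2.250 via wlan0 (matched /13)


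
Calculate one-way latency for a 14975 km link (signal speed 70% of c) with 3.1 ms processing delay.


Speed = 0.7 * 3e5 km/s = 210000 km/s
Propagation delay = 14975 / 210000 = 0.0713 s = 71.3095 ms
Processing delay = 3.1 ms
Total one-way latency = 74.4095 ms


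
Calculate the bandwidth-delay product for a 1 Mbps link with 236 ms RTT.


BDP = bandwidth * RTT
= 1 Mbps * 236 ms
= 1 * 1e6 * 236 / 1000 bits
= 236000 bits
= 29500 bytes
= 28.8086 KB
BDP = 236000 bits (29500 bytes)


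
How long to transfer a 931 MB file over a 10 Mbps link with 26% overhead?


Effective throughput = 10 * (1 - 26/100) = 7.4 Mbps
File size in Mb = 931 * 8 = 7448 Mb
Time = 7448 / 7.4
Time = 1006.4865 seconds


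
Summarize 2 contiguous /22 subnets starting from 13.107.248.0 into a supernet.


Original prefix: /22
Number of subnets: 2 = 2^1
New prefix = 22 - 1 = 21
Supernet: 13.107.248.0/21


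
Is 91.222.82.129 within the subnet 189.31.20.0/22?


Subnet network: 189.31.20.0
Test IP AND mask: 91.222.80.0
No, 91.222.82.129 is not in 189.31.20.0/22


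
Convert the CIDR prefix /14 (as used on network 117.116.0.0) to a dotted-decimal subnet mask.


/14 means 14 network bits, 18 host bits
Binary: 11111111111111000000000000000000
Mask: 255.252.0.0


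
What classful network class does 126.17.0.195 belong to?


First octet: 126
Binary: 01111110
0xxxxxxx -> Class A (1-126)
Class A, default mask 255.0.0.0 (/8)


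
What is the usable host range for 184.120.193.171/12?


Network: 184.112.0.0
Broadcast: 184.127.255.255
First usable = network + 1
Last usable = broadcast - 1
Range: 184.112.0.1 to 184.127.255.254


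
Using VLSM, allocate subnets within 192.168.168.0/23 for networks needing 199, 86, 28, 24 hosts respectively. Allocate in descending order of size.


199 hosts -> /24 (254 usable): 192.168.168.0/24
86 hosts -> /25 (126 usable): 192.168.169.0/25
28 hosts -> /27 (30 usable): 192.168.169.128/27
24 hosts -> /27 (30 usable): 192.168.169.160/27
Allocation: 192.168.168.0/24 (199 hosts, 254 usable); 192.168.169.0/25 (86 hosts, 126 usable); 192.168.169.128/27 (28 hosts, 30 usable); 192.168.169.160/27 (24 hosts, 30 usable)


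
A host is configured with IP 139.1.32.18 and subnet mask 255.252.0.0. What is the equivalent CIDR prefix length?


Binary: 11111111.11111100.00000000.00000000
Count leading 1s
Prefix: /14


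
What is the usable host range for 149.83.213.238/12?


Network: 149.80.0.0
Broadcast: 149.95.255.255
First usable = network + 1
Last usable = broadcast - 1
Range: 149.80.0.1 to 149.95.255.254


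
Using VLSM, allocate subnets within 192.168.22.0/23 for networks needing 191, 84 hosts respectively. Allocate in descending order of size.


191 hosts -> /24 (254 usable): 192.168.22.0/24
84 hosts -> /25 (126 usable): 192.168.23.0/25
Allocation: 192.168.22.0/24 (191 hosts, 254 usable); 192.168.23.0/25 (84 hosts, 126 usable)


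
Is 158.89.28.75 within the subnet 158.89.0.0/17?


Subnet network: 158.89.0.0
Test IP AND mask: 158.89.0.0
Yes, 158.89.28.75 is in 158.89.0.0/17


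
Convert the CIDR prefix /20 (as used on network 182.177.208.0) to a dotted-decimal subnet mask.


/20 means 20 network bits, 12 host bits
Binary: 11111111111111111111000000000000
Mask: 255.255.240.0


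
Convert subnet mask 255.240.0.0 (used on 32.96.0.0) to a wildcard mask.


Subnet mask: 255.240.0.0
Wildcard = 255.255.255.255 - subnet mask
255 - 255 = 0
255 - 240 = 15
255 - 0 = 255
255 - 0 = 255
Wildcard: 0.15.255.255


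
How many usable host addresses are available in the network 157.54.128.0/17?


Host bits = 32 - 17 = 15
Total addresses = 2^15 = 32768
Usable = total - 2 (network and broadcast)
Usable hosts: 32766


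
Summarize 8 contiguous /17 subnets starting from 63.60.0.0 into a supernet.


Original prefix: /17
Number of subnets: 8 = 2^3
New prefix = 17 - 3 = 14
Supernet: 63.60.0.0/14


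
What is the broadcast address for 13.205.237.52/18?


Network: 13.205.192.0/18
Host bits = 14
Set all host bits to 1:
Broadcast: 13.205.255.255


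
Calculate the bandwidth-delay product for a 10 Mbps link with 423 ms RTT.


BDP = bandwidth * RTT
= 10 Mbps * 423 ms
= 10 * 1e6 * 423 / 1000 bits
= 4230000 bits
= 528750 bytes
= 516.3574 KB
BDP = 4230000 bits (528750 bytes)


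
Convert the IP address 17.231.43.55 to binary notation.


17 = 00010001
231 = 11100111
43 = 00101011
55 = 00110111
Binary: 00010001.11100111.00101011.00110111


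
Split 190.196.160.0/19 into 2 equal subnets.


New prefix = 19 + 1 = 20
Each subnet has 4096 addresses
  190.196.160.0/20
  190.196.176.0/20
Subnets: 190.196.160.0/20, 190.196.176.0/20


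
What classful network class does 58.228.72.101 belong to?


First octet: 58
Binary: 00111010
0xxxxxxx -> Class A (1-126)
Class A, default mask 255.0.0.0 (/8)


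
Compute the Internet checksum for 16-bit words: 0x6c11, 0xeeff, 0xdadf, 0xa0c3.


Sum all words (with carry folding):
+ 0x6c11 = 0x6c11
+ 0xeeff = 0x5b11
+ 0xdadf = 0x35f1
+ 0xa0c3 = 0xd6b4
One's complement: ~0xd6b4
Checksum = 0x294b


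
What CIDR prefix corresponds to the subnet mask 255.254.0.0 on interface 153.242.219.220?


Binary: 11111111.11111110.00000000.00000000
Count leading 1s
Prefix: /15


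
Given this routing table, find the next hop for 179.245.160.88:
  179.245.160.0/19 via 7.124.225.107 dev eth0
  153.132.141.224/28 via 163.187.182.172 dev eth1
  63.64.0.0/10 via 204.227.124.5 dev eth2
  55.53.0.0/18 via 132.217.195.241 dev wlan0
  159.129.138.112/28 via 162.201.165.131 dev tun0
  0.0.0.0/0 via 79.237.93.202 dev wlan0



Longest prefix match for 179.245.160.88:
  /19 179.245.160.0: MATCH
  /28 153.132.141.224: no
  /10 63.64.0.0: no
  /18 55.53.0.0: no
  /28 159.129.138.112: no
  /0 0.0.0.0: MATCH
Selected: next-hop 7.124.225.107 via eth0 (matched /19)
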